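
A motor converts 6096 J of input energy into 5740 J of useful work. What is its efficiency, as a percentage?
η = W_out/W_in = 5740/6096 = 94.16%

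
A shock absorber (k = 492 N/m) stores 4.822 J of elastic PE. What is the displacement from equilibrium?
x = √(2·PE/k) = √(2·4.822/492) = 0.14 m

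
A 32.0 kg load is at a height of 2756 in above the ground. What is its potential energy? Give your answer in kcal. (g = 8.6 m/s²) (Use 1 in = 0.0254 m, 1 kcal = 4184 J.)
Convert to SI: m = 32.0 kg, h = 70.0024 m
PE = mgh = (32.0)(8.6)(70.0024) = 19264.7 J = 4.604 kcal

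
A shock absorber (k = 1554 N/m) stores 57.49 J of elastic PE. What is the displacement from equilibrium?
x = √(2·PE/k) = √(2·57.49/1554) = 0.272 m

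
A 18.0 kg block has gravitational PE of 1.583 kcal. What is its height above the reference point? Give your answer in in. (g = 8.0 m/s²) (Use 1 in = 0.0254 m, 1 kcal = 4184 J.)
Convert to SI: m = 18.0 kg, PE = 6623.27 J
h = PE/(mg) = 6623.27/(18.0·8.0) = 45.9949 m = 1811 in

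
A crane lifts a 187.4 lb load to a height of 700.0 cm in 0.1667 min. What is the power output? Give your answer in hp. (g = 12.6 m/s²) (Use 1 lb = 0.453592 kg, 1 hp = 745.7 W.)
Convert to SI: m = 85.0031 kg, h = 7.0 m, t = 10.002 s
P = mgh/t = (85.0031)(12.6)(7.0)/10.002 = 749.578 W = 1.005 hp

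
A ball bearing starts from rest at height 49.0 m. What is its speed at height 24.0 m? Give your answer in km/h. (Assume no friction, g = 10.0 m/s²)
mgh₁ = mgh₂ + ½mv² ⇒ v = √(2g(h₁−h₂)) = √(2·10.0·25.0) = 22.3607 m/s = 80.5 km/h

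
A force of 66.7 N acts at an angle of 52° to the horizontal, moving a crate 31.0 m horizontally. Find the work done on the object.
W = F·d·cosθ = (66.7)(31.0)cos(52°) = 1273 J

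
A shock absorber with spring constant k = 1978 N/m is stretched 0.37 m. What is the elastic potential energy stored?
PE = ½kx² = ½(1978)(0.37)² = 135.4 J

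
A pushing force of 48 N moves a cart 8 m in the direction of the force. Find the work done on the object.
W = F·d = (48)(8) = 384.0 J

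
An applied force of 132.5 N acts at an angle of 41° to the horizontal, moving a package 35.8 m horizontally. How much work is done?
W = F·d·cosθ = (132.5)(35.8)cos(41°) = 3580 J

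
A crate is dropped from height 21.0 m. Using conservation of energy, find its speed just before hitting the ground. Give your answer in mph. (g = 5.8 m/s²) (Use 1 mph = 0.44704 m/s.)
mgh = ½mv² ⇒ v = √(2gh) = √(2·5.8·21.0) = 15.6077 m/s = 34.91 mph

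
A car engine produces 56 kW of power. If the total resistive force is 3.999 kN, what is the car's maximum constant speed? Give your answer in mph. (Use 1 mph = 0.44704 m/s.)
Convert to SI: F = 3999.0 N
P = Fv ⇒ v = P/F = 56000 W/3999.0 N = 14.0035 m/s = 31.32 mph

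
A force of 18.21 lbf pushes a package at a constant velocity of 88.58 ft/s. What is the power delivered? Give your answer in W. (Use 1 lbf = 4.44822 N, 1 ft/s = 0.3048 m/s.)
Convert to SI: F = 81.0021 N, v = 26.9992 m/s
P = Fv = (81.0021)(26.9992) = 2187 W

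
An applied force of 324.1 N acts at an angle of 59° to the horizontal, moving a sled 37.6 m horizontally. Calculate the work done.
W = F·d·cosθ = (324.1)(37.6)cos(59°) = 6276 J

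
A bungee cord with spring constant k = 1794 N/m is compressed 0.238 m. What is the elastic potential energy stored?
PE = ½kx² = ½(1794)(0.238)² = 50.81 J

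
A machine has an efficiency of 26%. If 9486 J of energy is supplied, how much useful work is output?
W_out = η·W_in = 0.26·9486 = 2466.36 J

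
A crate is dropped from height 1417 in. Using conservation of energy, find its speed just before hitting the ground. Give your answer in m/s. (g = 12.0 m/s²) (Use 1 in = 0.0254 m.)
Convert to SI: h = 35.9918 m
mgh = ½mv² ⇒ v = √(2gh) = √(2·12.0·35.9918) = 29.39 m/s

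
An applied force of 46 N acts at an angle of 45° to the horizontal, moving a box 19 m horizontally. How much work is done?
W = F·d·cosθ = (46)(19)cos(45°) = 618.0 J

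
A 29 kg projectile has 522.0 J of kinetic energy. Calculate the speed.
v = √(2·KE/m) = √(2·522.0/29) = 6.0 m/s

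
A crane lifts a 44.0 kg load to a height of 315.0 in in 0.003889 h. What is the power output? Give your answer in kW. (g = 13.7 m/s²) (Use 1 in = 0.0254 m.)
Convert to SI: m = 44.0 kg, h = 8.001 m, t = 14.0004 s
P = mgh/t = (44.0)(13.7)(8.001)/14.0004 = 344.49 W = 0.3445 kW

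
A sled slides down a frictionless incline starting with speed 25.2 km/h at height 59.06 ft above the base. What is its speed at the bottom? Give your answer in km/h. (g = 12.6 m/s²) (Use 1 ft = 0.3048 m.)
Convert to SI: v₀ = 7.0 m/s, h = 18.0015 m
½mv₀² + mgh = ½mv² ⇒ v = √(v₀² + 2gh) = √(7.0² + 2·12.6·18.0015) = 22.4196 m/s = 80.71 km/h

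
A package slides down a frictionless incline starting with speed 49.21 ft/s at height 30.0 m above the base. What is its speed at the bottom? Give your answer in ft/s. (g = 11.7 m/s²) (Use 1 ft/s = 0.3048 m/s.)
Convert to SI: v₀ = 14.9992 m/s, h = 30.0 m
½mv₀² + mgh = ½mv² ⇒ v = √(v₀² + 2gh) = √(14.9992² + 2·11.7·30.0) = 30.4463 m/s = 99.89 ft/s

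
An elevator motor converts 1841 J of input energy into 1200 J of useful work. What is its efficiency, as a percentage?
η = W_out/W_in = 1200/1841 = 65.18%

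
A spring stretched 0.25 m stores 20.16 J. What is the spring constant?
k = 2·PE/x² = 2·20.16/(0.25)² = 645.1 N/m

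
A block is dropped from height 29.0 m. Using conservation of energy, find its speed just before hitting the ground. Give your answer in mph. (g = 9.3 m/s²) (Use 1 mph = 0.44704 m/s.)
mgh = ½mv² ⇒ v = √(2gh) = √(2·9.3·29.0) = 23.225 m/s = 51.95 mph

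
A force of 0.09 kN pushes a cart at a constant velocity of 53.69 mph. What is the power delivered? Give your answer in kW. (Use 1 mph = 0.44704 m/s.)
Convert to SI: F = 90.0 N, v = 24.0016 m/s
P = Fv = (90.0)(24.0016) = 2160.14 W = 2.16 kW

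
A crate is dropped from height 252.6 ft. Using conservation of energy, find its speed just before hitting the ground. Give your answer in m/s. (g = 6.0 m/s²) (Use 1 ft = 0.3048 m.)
Convert to SI: h = 76.9925 m
mgh = ½mv² ⇒ v = √(2gh) = √(2·6.0·76.9925) = 30.4 m/s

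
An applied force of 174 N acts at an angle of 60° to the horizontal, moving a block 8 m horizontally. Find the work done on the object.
W = F·d·cosθ = (174)(8)cos(60°) = 696.0 J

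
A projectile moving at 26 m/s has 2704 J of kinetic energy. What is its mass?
m = 2·KE/v² = 2·2704/(26)² = 8.0 kg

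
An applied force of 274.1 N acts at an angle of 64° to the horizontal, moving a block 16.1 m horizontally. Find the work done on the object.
W = F·d·cosθ = (274.1)(16.1)cos(64°) = 1935 J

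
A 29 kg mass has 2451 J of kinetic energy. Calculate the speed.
v = √(2·KE/m) = √(2·2451/29) = 13.0 m/s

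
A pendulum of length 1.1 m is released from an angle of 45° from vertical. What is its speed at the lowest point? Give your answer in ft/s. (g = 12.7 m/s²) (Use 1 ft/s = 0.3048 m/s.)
h = L(1 − cosθ) = 1.1(1 − cos45°) = 0.322183 m
v = √(2gh) = √(2·12.7·0.322183) = 2.86067 m/s = 9.385 ft/s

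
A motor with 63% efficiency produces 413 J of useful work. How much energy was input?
W_in = W_out/η = 413/0.63 = 655.6 J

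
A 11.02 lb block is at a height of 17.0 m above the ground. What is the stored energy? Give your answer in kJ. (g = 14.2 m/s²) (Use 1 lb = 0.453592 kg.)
Convert to SI: m = 4.99858 kg, h = 17.0 m
PE = mgh = (4.99858)(14.2)(17.0) = 1206.66 J = 1.207 kJ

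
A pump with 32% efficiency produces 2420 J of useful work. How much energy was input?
W_in = W_out/η = 2420/0.32 = 7563 J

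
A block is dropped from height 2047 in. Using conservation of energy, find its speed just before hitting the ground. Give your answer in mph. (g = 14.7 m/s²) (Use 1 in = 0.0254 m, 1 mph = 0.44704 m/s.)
Convert to SI: h = 51.9938 m
mgh = ½mv² ⇒ v = √(2gh) = √(2·14.7·51.9938) = 39.0975 m/s = 87.46 mph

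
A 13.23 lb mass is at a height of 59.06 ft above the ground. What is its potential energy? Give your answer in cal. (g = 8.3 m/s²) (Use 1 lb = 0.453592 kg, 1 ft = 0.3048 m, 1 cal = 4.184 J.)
Convert to SI: m = 6.00102 kg, h = 18.0015 m
PE = mgh = (6.00102)(8.3)(18.0015) = 896.627 J = 214.3 cal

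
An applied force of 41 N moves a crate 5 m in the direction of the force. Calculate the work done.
W = F·d = (41)(5) = 205.0 J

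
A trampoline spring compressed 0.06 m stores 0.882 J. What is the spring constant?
k = 2·PE/x² = 2·0.882/(0.06)² = 490.0 N/m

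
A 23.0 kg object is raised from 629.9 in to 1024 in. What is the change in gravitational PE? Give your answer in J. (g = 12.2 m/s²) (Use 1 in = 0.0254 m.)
Convert to SI: m = 23.0 kg, Δh = 10.0101 m
ΔPE = mgΔh = (23.0)(12.2)(10.0101) = 2809 J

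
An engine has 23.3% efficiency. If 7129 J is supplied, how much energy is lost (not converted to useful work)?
W_lost = W_in(1 − η) = 7129·(1 − 0.233) = 5468 J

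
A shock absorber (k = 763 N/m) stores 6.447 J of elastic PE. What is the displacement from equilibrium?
x = √(2·PE/k) = √(2·6.447/763) = 0.13 m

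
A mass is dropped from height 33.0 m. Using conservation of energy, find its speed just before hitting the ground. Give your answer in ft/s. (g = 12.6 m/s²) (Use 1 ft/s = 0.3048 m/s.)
mgh = ½mv² ⇒ v = √(2gh) = √(2·12.6·33.0) = 28.8375 m/s = 94.61 ft/s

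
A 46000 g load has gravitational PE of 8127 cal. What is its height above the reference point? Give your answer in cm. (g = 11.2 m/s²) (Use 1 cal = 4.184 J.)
Convert to SI: m = 46.0 kg, PE = 34003.4 J
h = PE/(mg) = 34003.4/(46.0·11.2) = 66.0003 m = 6600 cm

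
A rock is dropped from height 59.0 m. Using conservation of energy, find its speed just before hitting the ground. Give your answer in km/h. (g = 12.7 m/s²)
mgh = ½mv² ⇒ v = √(2gh) = √(2·12.7·59.0) = 38.7118 m/s = 139.4 km/h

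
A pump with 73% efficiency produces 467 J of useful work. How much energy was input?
W_in = W_out/η = 467/0.73 = 639.7 J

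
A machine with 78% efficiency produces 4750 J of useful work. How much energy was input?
W_in = W_out/η = 4750/0.78 = 6090 J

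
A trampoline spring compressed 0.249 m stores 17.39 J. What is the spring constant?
k = 2·PE/x² = 2·17.39/(0.249)² = 561.0 N/m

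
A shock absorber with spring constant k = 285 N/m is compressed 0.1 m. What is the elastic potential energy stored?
PE = ½kx² = ½(285)(0.1)² = 1.425 J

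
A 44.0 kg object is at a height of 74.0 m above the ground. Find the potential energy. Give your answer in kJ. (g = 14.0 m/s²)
PE = mgh = (44.0)(14.0)(74.0) = 45584.0 J = 45.58 kJ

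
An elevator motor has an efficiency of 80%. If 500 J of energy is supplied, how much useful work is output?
W_out = η·W_in = 0.8·500 = 400.0 J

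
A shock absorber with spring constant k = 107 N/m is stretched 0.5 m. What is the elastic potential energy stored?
PE = ½kx² = ½(107)(0.5)² = 13.38 J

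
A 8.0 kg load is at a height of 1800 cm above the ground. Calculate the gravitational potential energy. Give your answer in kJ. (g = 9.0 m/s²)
Convert to SI: m = 8.0 kg, h = 18.0 m
PE = mgh = (8.0)(9.0)(18.0) = 1296.0 J = 1.296 kJ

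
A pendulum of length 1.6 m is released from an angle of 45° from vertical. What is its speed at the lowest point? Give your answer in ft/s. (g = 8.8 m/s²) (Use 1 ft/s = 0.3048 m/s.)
h = L(1 − cosθ) = 1.6(1 − cos45°) = 0.468629 m
v = √(2gh) = √(2·8.8·0.468629) = 2.87191 m/s = 9.422 ft/s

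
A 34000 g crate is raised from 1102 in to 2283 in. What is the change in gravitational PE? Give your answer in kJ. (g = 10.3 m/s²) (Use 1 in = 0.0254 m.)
Convert to SI: m = 34.0 kg, Δh = 29.9974 m
ΔPE = mgΔh = (34.0)(10.3)(29.9974) = 10505.1 J = 10.51 kJ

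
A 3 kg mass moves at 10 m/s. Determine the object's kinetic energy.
KE = ½mv² = ½(3)(10)² = 150.0 J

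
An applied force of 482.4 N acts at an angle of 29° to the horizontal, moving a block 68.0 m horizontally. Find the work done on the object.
W = F·d·cosθ = (482.4)(68.0)cos(29°) = 28690 J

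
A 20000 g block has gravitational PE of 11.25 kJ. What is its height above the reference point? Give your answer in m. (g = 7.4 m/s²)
Convert to SI: m = 20.0 kg, PE = 11250.0 J
h = PE/(mg) = 11250.0/(20.0·7.4) = 76.01 m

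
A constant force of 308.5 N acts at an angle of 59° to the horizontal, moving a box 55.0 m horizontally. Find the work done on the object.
W = F·d·cosθ = (308.5)(55.0)cos(59°) = 8739 J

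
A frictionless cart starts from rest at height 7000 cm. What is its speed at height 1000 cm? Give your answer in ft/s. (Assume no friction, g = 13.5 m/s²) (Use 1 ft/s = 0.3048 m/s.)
Convert to SI: h₁−h₂ = 60.0 m
mgh₁ = mgh₂ + ½mv² ⇒ v = √(2g(h₁−h₂)) = √(2·13.5·60.0) = 40.2492 m/s = 132.1 ft/s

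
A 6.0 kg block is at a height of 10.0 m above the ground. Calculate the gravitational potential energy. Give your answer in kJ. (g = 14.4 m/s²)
PE = mgh = (6.0)(14.4)(10.0) = 864.0 J = 0.864 kJ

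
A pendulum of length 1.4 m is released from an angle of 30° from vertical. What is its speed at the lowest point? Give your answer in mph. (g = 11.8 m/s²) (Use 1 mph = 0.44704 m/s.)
h = L(1 − cosθ) = 1.4(1 − cos30°) = 0.187564 m
v = √(2gh) = √(2·11.8·0.187564) = 2.10393 m/s = 4.706 mph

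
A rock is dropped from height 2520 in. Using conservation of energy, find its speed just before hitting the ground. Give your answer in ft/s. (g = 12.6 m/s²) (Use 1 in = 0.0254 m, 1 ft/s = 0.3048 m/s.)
Convert to SI: h = 64.008 m
mgh = ½mv² ⇒ v = √(2gh) = √(2·12.6·64.008) = 40.1622 m/s = 131.8 ft/s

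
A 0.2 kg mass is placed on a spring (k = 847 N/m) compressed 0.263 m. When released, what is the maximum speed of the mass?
½kx² = ½mv² ⇒ v = x√(k/m) = (0.263)√(847/0.2) = 17.12 m/s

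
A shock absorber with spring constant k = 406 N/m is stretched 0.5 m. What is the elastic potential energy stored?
PE = ½kx² = ½(406)(0.5)² = 50.75 J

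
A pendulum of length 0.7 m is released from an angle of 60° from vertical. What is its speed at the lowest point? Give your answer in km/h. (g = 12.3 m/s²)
h = L(1 − cosθ) = 0.7(1 − cos60°) = 0.35 m
v = √(2gh) = √(2·12.3·0.35) = 2.93428 m/s = 10.56 km/h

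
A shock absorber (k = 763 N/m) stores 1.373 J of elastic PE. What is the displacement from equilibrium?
x = √(2·PE/k) = √(2·1.373/763) = 0.05999 m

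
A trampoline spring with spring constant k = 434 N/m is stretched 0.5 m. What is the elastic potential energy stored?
PE = ½kx² = ½(434)(0.5)² = 54.25 J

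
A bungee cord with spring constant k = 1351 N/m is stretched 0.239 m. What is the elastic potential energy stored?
PE = ½kx² = ½(1351)(0.239)² = 38.59 J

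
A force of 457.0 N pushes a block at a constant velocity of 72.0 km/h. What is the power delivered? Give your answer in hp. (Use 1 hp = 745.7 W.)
Convert to SI: F = 457.0 N, v = 20.0 m/s
P = Fv = (457.0)(20.0) = 9140.0 W = 12.26 hp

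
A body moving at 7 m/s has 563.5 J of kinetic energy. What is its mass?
m = 2·KE/v² = 2·563.5/(7)² = 23.0 kg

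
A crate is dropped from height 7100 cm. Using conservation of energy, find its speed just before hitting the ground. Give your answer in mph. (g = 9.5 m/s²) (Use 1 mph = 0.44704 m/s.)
Convert to SI: h = 71.0 m
mgh = ½mv² ⇒ v = √(2gh) = √(2·9.5·71.0) = 36.7287 m/s = 82.16 mph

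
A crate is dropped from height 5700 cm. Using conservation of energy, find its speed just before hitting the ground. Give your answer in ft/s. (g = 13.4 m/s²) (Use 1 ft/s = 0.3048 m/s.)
Convert to SI: h = 57.0 m
mgh = ½mv² ⇒ v = √(2gh) = √(2·13.4·57.0) = 39.0845 m/s = 128.2 ft/s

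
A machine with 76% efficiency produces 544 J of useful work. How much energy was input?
W_in = W_out/η = 544/0.76 = 715.8 J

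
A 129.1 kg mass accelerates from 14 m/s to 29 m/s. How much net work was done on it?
W = ΔKE = ½m(v₂² − v₁²) = ½(129.1)(29² − 14²) = 41634.75 J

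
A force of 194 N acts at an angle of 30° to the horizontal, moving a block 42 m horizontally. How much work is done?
W = F·d·cosθ = (194)(42)cos(30°) = 7056 J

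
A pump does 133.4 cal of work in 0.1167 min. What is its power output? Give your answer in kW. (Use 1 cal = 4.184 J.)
Convert to SI: W = 558.146 J, t = 7.002 s
P = W/t = 558.146/7.002 = 79.7123 W = 0.07971 kW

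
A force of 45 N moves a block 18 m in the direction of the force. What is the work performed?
W = F·d = (45)(18) = 810.0 J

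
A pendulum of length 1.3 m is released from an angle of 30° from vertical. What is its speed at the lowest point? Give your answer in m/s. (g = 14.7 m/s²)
h = L(1 − cosθ) = 1.3(1 − cos30°) = 0.174167 m
v = √(2gh) = √(2·14.7·0.174167) = 2.263 m/s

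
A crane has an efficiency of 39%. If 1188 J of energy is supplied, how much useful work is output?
W_out = η·W_in = 0.39·1188 = 463.32 J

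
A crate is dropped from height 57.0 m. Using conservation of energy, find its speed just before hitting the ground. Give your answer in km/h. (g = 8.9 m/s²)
mgh = ½mv² ⇒ v = √(2gh) = √(2·8.9·57.0) = 31.8528 m/s = 114.7 km/h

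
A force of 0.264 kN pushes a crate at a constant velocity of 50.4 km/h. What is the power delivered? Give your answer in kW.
Convert to SI: F = 264.0 N, v = 14.0 m/s
P = Fv = (264.0)(14.0) = 3696.0 W = 3.696 kW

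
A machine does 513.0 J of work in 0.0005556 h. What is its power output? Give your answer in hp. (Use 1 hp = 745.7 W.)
Convert to SI: W = 513.0 J, t = 2.00016 s
P = W/t = 513.0/2.00016 = 256.479 W = 0.3439 hp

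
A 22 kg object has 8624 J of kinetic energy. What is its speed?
v = √(2·KE/m) = √(2·8624/22) = 28.0 m/s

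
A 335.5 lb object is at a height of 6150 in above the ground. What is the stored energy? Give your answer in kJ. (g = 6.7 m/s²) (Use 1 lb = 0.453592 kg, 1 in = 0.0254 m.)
Convert to SI: m = 152.18 kg, h = 156.21 m
PE = mgh = (152.18)(6.7)(156.21) = 159273 J = 159.3 kJ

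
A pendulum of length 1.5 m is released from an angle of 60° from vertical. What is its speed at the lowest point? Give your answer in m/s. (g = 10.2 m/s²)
h = L(1 − cosθ) = 1.5(1 − cos60°) = 0.75 m
v = √(2gh) = √(2·10.2·0.75) = 3.912 m/s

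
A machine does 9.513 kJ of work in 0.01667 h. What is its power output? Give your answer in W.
Convert to SI: W = 9513.0 J, t = 60.012 s
P = W/t = 9513.0/60.012 = 158.5 W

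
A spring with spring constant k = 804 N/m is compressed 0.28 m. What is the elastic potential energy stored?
PE = ½kx² = ½(804)(0.28)² = 31.52 J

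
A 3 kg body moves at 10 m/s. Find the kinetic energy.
KE = ½mv² = ½(3)(10)² = 150.0 J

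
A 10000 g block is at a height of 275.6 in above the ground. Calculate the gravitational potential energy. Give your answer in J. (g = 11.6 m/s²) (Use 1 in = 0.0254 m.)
Convert to SI: m = 10.0 kg, h = 7.00024 m
PE = mgh = (10.0)(11.6)(7.00024) = 812.0 J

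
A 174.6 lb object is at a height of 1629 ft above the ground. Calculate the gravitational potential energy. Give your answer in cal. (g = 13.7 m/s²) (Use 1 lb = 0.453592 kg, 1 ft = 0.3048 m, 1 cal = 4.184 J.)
Convert to SI: m = 79.1972 kg, h = 496.519 m
PE = mgh = (79.1972)(13.7)(496.519) = 538724 J = 128800 cal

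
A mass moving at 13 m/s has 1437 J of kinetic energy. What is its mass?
m = 2·KE/v² = 2·1437/(13)² = 17.01 kg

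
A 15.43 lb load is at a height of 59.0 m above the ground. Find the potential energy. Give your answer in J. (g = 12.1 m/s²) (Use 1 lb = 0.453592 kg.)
Convert to SI: m = 6.99892 kg, h = 59.0 m
PE = mgh = (6.99892)(12.1)(59.0) = 4997 J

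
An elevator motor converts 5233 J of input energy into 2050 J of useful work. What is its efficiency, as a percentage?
η = W_out/W_in = 2050/5233 = 39.17%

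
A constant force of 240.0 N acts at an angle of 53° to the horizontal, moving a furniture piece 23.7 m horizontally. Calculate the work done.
W = F·d·cosθ = (240.0)(23.7)cos(53°) = 3423 J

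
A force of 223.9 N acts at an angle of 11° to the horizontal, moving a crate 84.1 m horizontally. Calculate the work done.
W = F·d·cosθ = (223.9)(84.1)cos(11°) = 18480 J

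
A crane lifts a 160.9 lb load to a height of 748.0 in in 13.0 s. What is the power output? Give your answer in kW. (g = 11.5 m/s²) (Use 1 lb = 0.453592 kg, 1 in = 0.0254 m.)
Convert to SI: m = 72.983 kg, h = 18.9992 m, t = 13.0 s
P = mgh/t = (72.983)(11.5)(18.9992)/13.0 = 1226.62 W = 1.227 kW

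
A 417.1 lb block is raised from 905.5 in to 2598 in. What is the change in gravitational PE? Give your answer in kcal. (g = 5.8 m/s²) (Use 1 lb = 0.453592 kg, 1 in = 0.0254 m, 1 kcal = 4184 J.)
Convert to SI: m = 189.193 kg, Δh = 42.9895 m
ΔPE = mgΔh = (189.193)(5.8)(42.9895) = 47173.3 J = 11.27 kcal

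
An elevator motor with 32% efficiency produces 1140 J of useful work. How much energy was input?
W_in = W_out/η = 1140/0.32 = 3563 J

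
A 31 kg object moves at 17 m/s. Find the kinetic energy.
KE = ½mv² = ½(31)(17)² = 4479.5 J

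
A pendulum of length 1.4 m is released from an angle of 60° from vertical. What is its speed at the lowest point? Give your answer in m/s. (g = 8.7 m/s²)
h = L(1 − cosθ) = 1.4(1 − cos60°) = 0.7 m
v = √(2gh) = √(2·8.7·0.7) = 3.49 m/s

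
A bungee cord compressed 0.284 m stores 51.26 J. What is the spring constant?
k = 2·PE/x² = 2·51.26/(0.284)² = 1271 N/m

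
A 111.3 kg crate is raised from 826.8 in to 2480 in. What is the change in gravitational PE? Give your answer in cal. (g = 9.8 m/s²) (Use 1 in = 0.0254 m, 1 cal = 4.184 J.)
Convert to SI: m = 111.3 kg, Δh = 41.9913 m
ΔPE = mgΔh = (111.3)(9.8)(41.9913) = 45801.6 J = 10950 cal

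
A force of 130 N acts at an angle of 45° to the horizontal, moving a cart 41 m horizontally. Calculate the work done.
W = F·d·cosθ = (130)(41)cos(45°) = 3769 J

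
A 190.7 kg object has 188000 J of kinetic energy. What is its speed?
v = √(2·KE/m) = √(2·188000/190.7) = 44.4 m/s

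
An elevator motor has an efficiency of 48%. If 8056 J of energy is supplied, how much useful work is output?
W_out = η·W_in = 0.48·8056 = 3866.88 J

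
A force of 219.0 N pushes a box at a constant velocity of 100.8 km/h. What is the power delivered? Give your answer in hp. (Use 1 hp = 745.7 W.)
Convert to SI: F = 219.0 N, v = 28.0 m/s
P = Fv = (219.0)(28.0) = 6132.0 W = 8.223 hp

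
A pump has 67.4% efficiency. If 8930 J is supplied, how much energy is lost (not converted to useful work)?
W_lost = W_in(1 − η) = 8930·(1 − 0.674) = 2911 J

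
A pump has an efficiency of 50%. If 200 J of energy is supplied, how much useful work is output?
W_out = η·W_in = 0.5·200 = 100.0 J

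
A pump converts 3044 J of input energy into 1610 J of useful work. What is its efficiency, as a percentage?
η = W_out/W_in = 1610/3044 = 52.89%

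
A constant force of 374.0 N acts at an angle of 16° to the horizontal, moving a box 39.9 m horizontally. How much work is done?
W = F·d·cosθ = (374.0)(39.9)cos(16°) = 14340 J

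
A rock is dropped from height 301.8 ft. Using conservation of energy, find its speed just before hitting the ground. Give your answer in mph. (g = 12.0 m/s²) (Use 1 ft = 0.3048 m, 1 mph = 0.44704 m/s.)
Convert to SI: h = 91.9886 m
mgh = ½mv² ⇒ v = √(2gh) = √(2·12.0·91.9886) = 46.9865 m/s = 105.1 mph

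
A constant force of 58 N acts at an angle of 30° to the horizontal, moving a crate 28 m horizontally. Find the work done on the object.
W = F·d·cosθ = (58)(28)cos(30°) = 1406 J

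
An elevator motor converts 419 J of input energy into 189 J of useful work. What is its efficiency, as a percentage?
η = W_out/W_in = 189/419 = 45.11%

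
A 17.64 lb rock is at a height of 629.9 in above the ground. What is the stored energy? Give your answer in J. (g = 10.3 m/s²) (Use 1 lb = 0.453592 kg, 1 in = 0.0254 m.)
Convert to SI: m = 8.00136 kg, h = 15.9995 m
PE = mgh = (8.00136)(10.3)(15.9995) = 1319 J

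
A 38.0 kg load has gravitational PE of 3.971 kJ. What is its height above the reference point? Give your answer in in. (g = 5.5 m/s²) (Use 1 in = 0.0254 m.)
Convert to SI: m = 38.0 kg, PE = 3971.0 J
h = PE/(mg) = 3971.0/(38.0·5.5) = 19.0 m = 748.0 in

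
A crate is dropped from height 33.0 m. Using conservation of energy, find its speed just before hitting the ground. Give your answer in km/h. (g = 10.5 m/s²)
mgh = ½mv² ⇒ v = √(2gh) = √(2·10.5·33.0) = 26.3249 m/s = 94.77 km/h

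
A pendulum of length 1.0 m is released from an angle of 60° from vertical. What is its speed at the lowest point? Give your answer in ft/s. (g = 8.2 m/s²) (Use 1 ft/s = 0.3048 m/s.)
h = L(1 − cosθ) = 1.0(1 − cos60°) = 0.5 m
v = √(2gh) = √(2·8.2·0.5) = 2.86356 m/s = 9.395 ft/s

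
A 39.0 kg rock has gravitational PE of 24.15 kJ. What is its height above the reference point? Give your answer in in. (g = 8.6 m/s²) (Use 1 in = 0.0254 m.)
Convert to SI: m = 39.0 kg, PE = 24150.0 J
h = PE/(mg) = 24150.0/(39.0·8.6) = 72.0036 m = 2835 in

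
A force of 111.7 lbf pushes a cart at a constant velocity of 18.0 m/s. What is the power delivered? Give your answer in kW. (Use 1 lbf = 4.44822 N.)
Convert to SI: F = 496.866 N, v = 18.0 m/s
P = Fv = (496.866)(18.0) = 8943.59 W = 8.944 kW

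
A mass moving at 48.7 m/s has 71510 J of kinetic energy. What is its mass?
m = 2·KE/v² = 2·71510/(48.7)² = 60.3 kg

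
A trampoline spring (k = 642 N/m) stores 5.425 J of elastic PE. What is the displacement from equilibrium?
x = √(2·PE/k) = √(2·5.425/642) = 0.13 m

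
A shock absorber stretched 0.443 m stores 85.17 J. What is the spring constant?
k = 2·PE/x² = 2·85.17/(0.443)² = 868.0 N/m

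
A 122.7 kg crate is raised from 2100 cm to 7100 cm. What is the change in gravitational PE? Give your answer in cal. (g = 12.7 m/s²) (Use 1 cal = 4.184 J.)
Convert to SI: m = 122.7 kg, Δh = 50.0 m
ΔPE = mgΔh = (122.7)(12.7)(50.0) = 77914.5 J = 18620 cal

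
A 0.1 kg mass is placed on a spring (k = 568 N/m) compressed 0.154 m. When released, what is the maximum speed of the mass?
½kx² = ½mv² ⇒ v = x√(k/m) = (0.154)√(568/0.1) = 11.61 m/s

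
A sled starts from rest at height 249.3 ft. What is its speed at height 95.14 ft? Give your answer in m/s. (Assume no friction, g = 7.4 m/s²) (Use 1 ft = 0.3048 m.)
Convert to SI: h₁−h₂ = 46.988 m
mgh₁ = mgh₂ + ½mv² ⇒ v = √(2g(h₁−h₂)) = √(2·7.4·46.988) = 26.37 m/s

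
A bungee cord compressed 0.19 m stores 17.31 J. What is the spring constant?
k = 2·PE/x² = 2·17.31/(0.19)² = 959.0 N/m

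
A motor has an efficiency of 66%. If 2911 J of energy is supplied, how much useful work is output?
W_out = η·W_in = 0.66·2911 = 1921.26 J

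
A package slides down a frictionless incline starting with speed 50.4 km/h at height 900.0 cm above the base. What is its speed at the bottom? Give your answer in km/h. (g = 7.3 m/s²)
Convert to SI: v₀ = 14.0 m/s, h = 9.0 m
½mv₀² + mgh = ½mv² ⇒ v = √(v₀² + 2gh) = √(14.0² + 2·7.3·9.0) = 18.0942 m/s = 65.14 km/h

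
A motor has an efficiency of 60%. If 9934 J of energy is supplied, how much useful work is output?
W_out = η·W_in = 0.6·9934 = 5960.4 J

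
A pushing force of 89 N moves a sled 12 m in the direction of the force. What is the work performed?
W = F·d = (89)(12) = 1068 J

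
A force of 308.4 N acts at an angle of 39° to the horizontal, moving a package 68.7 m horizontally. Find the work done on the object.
W = F·d·cosθ = (308.4)(68.7)cos(39°) = 16470 J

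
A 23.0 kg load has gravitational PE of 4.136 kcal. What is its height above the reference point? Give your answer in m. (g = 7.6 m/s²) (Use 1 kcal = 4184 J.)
Convert to SI: m = 23.0 kg, PE = 17305.0 J
h = PE/(mg) = 17305.0/(23.0·7.6) = 99.0 m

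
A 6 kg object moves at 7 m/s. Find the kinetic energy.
KE = ½mv² = ½(6)(7)² = 147.0 J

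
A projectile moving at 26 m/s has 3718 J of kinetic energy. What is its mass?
m = 2·KE/v² = 2·3718/(26)² = 11.0 kg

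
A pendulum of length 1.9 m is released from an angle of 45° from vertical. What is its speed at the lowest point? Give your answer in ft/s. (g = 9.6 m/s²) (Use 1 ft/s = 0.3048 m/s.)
h = L(1 − cosθ) = 1.9(1 − cos45°) = 0.556497 m
v = √(2gh) = √(2·9.6·0.556497) = 3.26875 m/s = 10.72 ft/s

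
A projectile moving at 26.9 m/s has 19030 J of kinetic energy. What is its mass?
m = 2·KE/v² = 2·19030/(26.9)² = 52.6 kg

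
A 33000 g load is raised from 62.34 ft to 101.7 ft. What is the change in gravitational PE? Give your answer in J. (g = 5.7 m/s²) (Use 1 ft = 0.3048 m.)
Convert to SI: m = 33.0 kg, Δh = 11.9969 m
ΔPE = mgΔh = (33.0)(5.7)(11.9969) = 2257 J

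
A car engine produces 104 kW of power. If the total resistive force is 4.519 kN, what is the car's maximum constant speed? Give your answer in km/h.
Convert to SI: F = 4519.0 N
P = Fv ⇒ v = P/F = 104000 W/4519.0 N = 23.0139 m/s = 82.85 km/h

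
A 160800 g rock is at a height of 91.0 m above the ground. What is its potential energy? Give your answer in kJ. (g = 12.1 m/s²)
Convert to SI: m = 160.8 kg, h = 91.0 m
PE = mgh = (160.8)(12.1)(91.0) = 177057 J = 177.1 kJ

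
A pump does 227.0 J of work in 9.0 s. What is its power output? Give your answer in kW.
P = W/t = 227.0/9.0 = 25.2222 W = 0.02522 kW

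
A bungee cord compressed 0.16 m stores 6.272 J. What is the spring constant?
k = 2·PE/x² = 2·6.272/(0.16)² = 490.0 N/m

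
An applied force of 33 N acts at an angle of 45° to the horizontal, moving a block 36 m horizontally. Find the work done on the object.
W = F·d·cosθ = (33)(36)cos(45°) = 840.0 J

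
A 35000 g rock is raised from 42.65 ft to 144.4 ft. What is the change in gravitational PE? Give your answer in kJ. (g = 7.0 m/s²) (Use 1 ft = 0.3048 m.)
Convert to SI: m = 35.0 kg, Δh = 31.0134 m
ΔPE = mgΔh = (35.0)(7.0)(31.0134) = 7598.28 J = 7.598 kJ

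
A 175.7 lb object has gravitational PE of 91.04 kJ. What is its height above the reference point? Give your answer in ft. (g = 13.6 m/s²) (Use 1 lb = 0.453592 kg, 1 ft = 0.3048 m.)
Convert to SI: m = 79.6961 kg, PE = 91040.0 J
h = PE/(mg) = 91040.0/(79.6961·13.6) = 83.9955 m = 275.6 ft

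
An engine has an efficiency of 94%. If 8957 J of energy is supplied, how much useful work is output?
W_out = η·W_in = 0.94·8957 = 8419.58 J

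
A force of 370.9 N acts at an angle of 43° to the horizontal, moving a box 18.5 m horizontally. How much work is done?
W = F·d·cosθ = (370.9)(18.5)cos(43°) = 5018 J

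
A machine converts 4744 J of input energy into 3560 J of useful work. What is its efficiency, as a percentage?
η = W_out/W_in = 3560/4744 = 75.04%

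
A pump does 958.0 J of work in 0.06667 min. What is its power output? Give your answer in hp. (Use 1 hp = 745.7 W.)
Convert to SI: W = 958.0 J, t = 4.0002 s
P = W/t = 958.0/4.0002 = 239.488 W = 0.3212 hp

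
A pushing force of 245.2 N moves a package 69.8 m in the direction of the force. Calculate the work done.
W = F·d = (245.2)(69.8) = 17110 J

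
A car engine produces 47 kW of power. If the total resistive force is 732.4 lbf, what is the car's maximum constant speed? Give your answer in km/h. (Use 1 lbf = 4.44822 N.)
Convert to SI: F = 3257.88 N
P = Fv ⇒ v = P/F = 47000 W/3257.88 N = 14.4266 m/s = 51.94 km/h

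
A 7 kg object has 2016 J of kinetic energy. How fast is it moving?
v = √(2·KE/m) = √(2·2016/7) = 24.0 m/s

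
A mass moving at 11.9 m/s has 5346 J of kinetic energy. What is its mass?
m = 2·KE/v² = 2·5346/(11.9)² = 75.5 kg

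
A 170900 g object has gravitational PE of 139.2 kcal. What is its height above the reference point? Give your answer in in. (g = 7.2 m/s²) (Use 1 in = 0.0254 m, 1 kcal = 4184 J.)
Convert to SI: m = 170.9 kg, PE = 582413 J
h = PE/(mg) = 582413/(170.9·7.2) = 473.322 m = 18630 in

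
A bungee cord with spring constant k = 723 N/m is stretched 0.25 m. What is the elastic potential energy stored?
PE = ½kx² = ½(723)(0.25)² = 22.59 J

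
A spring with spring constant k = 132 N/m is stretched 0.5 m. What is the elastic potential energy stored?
PE = ½kx² = ½(132)(0.5)² = 16.5 J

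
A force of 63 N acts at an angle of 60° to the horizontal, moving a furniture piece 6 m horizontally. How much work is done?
W = F·d·cosθ = (63)(6)cos(60°) = 189.0 J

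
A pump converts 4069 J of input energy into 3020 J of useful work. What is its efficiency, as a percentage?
η = W_out/W_in = 3020/4069 = 74.22%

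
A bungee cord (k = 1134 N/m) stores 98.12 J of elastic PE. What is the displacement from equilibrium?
x = √(2·PE/k) = √(2·98.12/1134) = 0.416 m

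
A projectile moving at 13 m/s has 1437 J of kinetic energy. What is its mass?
m = 2·KE/v² = 2·1437/(13)² = 17.01 kg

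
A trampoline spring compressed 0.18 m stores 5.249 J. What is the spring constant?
k = 2·PE/x² = 2·5.249/(0.18)² = 324.0 N/m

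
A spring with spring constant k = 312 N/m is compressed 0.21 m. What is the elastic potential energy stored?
PE = ½kx² = ½(312)(0.21)² = 6.88 J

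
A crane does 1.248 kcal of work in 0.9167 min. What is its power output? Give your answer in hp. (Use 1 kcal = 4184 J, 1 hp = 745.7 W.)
Convert to SI: W = 5221.63 J, t = 55.002 s
P = W/t = 5221.63/55.002 = 94.9353 W = 0.1273 hp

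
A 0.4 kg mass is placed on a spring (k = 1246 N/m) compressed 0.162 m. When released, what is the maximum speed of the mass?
½kx² = ½mv² ⇒ v = x√(k/m) = (0.162)√(1246/0.4) = 9.042 m/s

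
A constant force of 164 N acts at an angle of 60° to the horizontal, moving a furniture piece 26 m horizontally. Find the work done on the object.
W = F·d·cosθ = (164)(26)cos(60°) = 2132 J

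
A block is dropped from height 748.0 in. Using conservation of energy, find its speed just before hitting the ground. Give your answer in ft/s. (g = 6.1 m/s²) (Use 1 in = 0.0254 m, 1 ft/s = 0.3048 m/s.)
Convert to SI: h = 18.9992 m
mgh = ½mv² ⇒ v = √(2gh) = √(2·6.1·18.9992) = 15.2247 m/s = 49.95 ft/s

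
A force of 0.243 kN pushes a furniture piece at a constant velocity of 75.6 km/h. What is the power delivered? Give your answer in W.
Convert to SI: F = 243.0 N, v = 21.0 m/s
P = Fv = (243.0)(21.0) = 5103 W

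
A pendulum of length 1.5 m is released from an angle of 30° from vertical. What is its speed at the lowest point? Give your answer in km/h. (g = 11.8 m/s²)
h = L(1 − cosθ) = 1.5(1 − cos30°) = 0.200962 m
v = √(2gh) = √(2·11.8·0.200962) = 2.17777 m/s = 7.84 km/h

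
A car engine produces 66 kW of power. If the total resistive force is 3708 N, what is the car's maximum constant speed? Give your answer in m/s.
P = Fv ⇒ v = P/F = 66000 W/3708.0 N = 17.8 m/s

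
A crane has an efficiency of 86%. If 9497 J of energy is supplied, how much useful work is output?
W_out = η·W_in = 0.86·9497 = 8167.42 J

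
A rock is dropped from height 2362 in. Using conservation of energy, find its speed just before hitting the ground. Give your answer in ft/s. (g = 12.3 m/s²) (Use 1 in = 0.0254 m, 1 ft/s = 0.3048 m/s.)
Convert to SI: h = 59.9948 m
mgh = ½mv² ⇒ v = √(2gh) = √(2·12.3·59.9948) = 38.4171 m/s = 126.0 ft/s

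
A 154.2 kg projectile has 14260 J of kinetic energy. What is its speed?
v = √(2·KE/m) = √(2·14260/154.2) = 13.6 m/s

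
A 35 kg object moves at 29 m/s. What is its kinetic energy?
KE = ½mv² = ½(35)(29)² = 14717.5 J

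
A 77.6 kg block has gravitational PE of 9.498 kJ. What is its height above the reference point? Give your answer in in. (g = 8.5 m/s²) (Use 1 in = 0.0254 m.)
Convert to SI: m = 77.6 kg, PE = 9498.0 J
h = PE/(mg) = 9498.0/(77.6·8.5) = 14.3996 m = 566.9 in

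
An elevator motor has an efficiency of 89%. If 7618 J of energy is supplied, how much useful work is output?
W_out = η·W_in = 0.89·7618 = 6780.02 J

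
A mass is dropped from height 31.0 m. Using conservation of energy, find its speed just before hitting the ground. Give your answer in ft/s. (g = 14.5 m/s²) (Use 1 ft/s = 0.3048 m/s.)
mgh = ½mv² ⇒ v = √(2gh) = √(2·14.5·31.0) = 29.9833 m/s = 98.37 ft/s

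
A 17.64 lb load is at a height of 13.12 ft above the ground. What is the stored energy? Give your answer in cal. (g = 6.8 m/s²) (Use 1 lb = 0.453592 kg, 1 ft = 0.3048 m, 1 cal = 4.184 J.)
Convert to SI: m = 8.00136 kg, h = 3.99898 m
PE = mgh = (8.00136)(6.8)(3.99898) = 217.581 J = 52.0 cal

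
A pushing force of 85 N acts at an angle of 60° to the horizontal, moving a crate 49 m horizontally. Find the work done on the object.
W = F·d·cosθ = (85)(49)cos(60°) = 2083 J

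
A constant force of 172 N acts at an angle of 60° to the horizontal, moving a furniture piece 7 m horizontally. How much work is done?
W = F·d·cosθ = (172)(7)cos(60°) = 602.0 J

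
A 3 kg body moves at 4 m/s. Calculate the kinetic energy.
KE = ½mv² = ½(3)(4)² = 24.0 J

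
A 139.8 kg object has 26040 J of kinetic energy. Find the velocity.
v = √(2·KE/m) = √(2·26040/139.8) = 19.3 m/s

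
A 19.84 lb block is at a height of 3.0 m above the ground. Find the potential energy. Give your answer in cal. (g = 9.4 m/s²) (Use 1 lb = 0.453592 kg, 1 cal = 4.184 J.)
Convert to SI: m = 8.99927 kg, h = 3.0 m
PE = mgh = (8.99927)(9.4)(3.0) = 253.779 J = 60.65 cal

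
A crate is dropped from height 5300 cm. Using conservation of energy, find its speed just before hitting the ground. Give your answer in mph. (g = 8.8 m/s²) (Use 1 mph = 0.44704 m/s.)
Convert to SI: h = 53.0 m
mgh = ½mv² ⇒ v = √(2gh) = √(2·8.8·53.0) = 30.5418 m/s = 68.32 mph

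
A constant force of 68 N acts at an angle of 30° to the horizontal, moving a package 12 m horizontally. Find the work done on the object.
W = F·d·cosθ = (68)(12)cos(30°) = 706.7 J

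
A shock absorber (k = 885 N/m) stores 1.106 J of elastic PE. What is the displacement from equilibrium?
x = √(2·PE/k) = √(2·1.106/885) = 0.04999 m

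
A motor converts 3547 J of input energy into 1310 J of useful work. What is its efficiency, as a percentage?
η = W_out/W_in = 1310/3547 = 36.93%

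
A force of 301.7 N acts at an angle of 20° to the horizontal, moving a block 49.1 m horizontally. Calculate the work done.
W = F·d·cosθ = (301.7)(49.1)cos(20°) = 13920 J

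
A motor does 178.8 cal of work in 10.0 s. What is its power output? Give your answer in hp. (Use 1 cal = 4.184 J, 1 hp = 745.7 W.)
Convert to SI: W = 748.099 J, t = 10.0 s
P = W/t = 748.099/10.0 = 74.8099 W = 0.1003 hp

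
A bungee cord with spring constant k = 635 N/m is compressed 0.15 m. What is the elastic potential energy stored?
PE = ½kx² = ½(635)(0.15)² = 7.144 J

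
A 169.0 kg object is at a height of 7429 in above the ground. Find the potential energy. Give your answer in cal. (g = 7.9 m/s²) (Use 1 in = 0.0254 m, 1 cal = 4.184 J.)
Convert to SI: m = 169.0 kg, h = 188.697 m
PE = mgh = (169.0)(7.9)(188.697) = 251929 J = 60210 cal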